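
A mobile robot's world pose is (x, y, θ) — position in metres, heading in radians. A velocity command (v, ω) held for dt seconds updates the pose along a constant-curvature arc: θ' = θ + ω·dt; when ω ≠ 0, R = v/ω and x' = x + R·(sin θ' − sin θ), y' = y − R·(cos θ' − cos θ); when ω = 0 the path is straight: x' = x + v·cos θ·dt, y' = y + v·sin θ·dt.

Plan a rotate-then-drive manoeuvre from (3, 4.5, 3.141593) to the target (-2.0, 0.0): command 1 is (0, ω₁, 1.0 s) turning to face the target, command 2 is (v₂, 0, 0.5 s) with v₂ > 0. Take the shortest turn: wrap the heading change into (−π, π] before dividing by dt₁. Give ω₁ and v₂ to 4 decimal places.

heading to target = atan2(0−4.5, -2−3) = -2.4088
Δθ = wrap(-2.4088 − 3.1416) = 0.7328; ω₁ = Δθ/dt₁ = 0.7328
distance = √((-2−3)² + (0−4.5)²) = 6.7268; v₂ = distance/dt₂ = 13.4536

ω₁ = 0.7328, v₂ = 13.4536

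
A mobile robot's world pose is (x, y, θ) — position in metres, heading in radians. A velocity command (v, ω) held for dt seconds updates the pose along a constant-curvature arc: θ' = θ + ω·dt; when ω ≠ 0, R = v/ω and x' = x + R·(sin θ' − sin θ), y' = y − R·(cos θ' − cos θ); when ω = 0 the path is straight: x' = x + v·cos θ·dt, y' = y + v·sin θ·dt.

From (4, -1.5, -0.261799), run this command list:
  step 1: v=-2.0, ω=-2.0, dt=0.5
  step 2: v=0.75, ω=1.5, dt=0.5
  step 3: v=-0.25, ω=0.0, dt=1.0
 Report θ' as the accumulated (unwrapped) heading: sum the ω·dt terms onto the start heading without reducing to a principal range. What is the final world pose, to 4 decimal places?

(3.3197, -0.9996, -0.5118)

step 1: θ'=-1.2618 (R=1.0000) → pose (3.3062, -0.8382, -1.2618)
step 2: θ'=-0.5118 (R=0.5000) → pose (3.5376, -1.1221, -0.5118)
step 3: θ'=-0.5118 (straight) → pose (3.3197, -0.9996, -0.5118)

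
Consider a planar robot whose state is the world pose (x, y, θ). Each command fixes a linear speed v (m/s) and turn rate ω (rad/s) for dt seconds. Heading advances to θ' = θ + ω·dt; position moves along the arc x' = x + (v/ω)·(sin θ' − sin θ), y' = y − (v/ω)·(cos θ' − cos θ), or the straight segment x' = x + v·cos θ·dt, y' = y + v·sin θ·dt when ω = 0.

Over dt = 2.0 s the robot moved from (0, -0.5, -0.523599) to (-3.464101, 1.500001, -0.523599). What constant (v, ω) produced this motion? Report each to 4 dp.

Δθ = -0.523599 − -0.523599 = 0.000000
ω = Δθ/dt = 0.000000/2.0 = 0.0000
ω = 0 → v = (Δx·cos θ + Δy·sin θ)/dt = -2.0000

v = -2.0000, ω = 0.0000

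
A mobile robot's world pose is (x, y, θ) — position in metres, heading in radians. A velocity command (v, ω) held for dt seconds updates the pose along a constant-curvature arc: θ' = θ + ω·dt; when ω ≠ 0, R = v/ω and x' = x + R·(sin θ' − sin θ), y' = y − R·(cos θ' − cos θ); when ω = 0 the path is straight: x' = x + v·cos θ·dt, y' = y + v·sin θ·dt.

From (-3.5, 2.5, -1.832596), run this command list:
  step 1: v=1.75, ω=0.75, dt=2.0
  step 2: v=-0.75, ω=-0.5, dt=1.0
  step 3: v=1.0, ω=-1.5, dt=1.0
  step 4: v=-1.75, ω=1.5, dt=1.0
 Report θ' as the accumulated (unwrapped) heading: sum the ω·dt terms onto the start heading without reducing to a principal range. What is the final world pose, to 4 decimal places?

(-2.6197, 0.7806, -0.8326)

step 1: θ'=-0.3326 (R=2.3333) → pose (-2.0080, -0.3094, -0.3326)
step 2: θ'=-0.8326 (R=1.5000) → pose (-2.6278, 0.0990, -0.8326)
step 3: θ'=-2.3326 (R=-0.6667) → pose (-2.6385, -0.8098, -2.3326)
step 4: θ'=-0.8326 (R=-1.1667) → pose (-2.6197, 0.7806, -0.8326)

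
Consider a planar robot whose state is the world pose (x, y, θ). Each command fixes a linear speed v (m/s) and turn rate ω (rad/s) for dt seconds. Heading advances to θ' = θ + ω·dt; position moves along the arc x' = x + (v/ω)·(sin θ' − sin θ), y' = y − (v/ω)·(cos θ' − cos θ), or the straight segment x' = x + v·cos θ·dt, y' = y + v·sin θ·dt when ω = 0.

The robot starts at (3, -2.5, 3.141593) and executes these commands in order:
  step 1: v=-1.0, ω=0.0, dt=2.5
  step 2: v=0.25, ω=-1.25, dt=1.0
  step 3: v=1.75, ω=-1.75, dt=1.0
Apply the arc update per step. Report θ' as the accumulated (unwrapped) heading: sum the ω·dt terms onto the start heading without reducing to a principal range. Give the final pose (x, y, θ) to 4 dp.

(6.1181, -1.0577, 0.1416)

step 1: θ'=3.1416 (straight) → pose (5.5000, -2.5000, 3.1416)
step 2: θ'=1.8916 (R=-0.2000) → pose (5.3102, -2.3631, 1.8916)
step 3: θ'=0.1416 (R=-1.0000) → pose (6.1181, -1.0577, 0.1416)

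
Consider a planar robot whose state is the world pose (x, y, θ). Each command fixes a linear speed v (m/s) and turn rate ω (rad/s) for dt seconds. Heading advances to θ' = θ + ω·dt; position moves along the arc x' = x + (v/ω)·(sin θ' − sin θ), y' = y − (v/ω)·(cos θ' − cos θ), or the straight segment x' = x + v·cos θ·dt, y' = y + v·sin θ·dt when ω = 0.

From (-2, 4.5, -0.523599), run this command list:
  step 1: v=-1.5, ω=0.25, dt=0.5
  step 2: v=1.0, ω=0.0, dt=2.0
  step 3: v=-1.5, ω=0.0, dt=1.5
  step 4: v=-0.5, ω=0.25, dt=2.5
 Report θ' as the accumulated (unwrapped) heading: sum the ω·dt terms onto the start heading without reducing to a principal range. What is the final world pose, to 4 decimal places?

step 1: θ'=-0.3986 (R=-6.0000) → pose (-2.6712, 4.8335, -0.3986)
step 2: θ'=-0.3986 (straight) → pose (-0.8280, 4.0572, -0.3986)
step 3: θ'=-0.3986 (straight) → pose (-2.9016, 4.9305, -0.3986)
step 4: θ'=0.2264 (R=-2.0000) → pose (-4.1268, 5.0363, 0.2264)

(-4.1268, 5.0363, 0.2264)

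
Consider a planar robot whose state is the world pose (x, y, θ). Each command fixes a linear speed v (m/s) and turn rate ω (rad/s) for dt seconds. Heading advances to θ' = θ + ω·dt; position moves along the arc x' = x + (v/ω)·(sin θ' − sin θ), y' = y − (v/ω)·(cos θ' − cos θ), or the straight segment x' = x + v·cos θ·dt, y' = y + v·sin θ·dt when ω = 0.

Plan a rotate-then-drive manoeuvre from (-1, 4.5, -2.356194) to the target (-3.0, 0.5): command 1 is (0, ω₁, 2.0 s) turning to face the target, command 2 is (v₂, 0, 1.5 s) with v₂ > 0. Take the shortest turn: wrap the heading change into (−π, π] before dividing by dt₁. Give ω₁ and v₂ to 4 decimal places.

heading to target = atan2(0.5−4.5, -3−-1) = -2.0344
Δθ = wrap(-2.0344 − -2.3562) = 0.3218; ω₁ = Δθ/dt₁ = 0.1609
distance = √((-3−-1)² + (0.5−4.5)²) = 4.4721; v₂ = distance/dt₂ = 2.9814

ω₁ = 0.1609, v₂ = 2.9814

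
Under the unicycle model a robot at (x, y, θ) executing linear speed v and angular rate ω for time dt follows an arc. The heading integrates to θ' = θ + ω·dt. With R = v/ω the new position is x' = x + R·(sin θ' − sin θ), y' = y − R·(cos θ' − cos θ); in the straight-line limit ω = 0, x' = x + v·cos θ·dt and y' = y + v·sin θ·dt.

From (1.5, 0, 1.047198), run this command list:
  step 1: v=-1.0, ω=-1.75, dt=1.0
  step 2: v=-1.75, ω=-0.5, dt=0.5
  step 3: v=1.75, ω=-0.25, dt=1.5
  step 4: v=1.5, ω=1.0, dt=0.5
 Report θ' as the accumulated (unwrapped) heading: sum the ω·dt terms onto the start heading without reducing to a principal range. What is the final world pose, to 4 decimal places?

step 1: θ'=-0.7028 (R=0.5714) → pose (0.6358, -0.1503, -0.7028)
step 2: θ'=-0.9528 (R=3.5000) → pose (0.0454, 0.4924, -0.9528)
step 3: θ'=-1.3278 (R=-7.0000) → pose (1.1344, -1.8791, -1.3278)
step 4: θ'=-0.8278 (R=1.5000) → pose (1.4857, -2.5330, -0.8278)

(1.4857, -2.5330, -0.8278)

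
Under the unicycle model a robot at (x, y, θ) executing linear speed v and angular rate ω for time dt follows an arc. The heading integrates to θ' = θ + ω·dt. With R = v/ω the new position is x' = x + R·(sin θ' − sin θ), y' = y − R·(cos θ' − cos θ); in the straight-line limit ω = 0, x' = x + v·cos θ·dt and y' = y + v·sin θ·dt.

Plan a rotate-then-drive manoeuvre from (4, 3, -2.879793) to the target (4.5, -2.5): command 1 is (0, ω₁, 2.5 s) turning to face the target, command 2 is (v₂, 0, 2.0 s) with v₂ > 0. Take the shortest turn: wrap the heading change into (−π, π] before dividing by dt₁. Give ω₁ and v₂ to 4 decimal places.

ω₁ = 0.5599, v₂ = 2.7613

heading to target = atan2(-2.5−3, 4.5−4) = -1.4801
Δθ = wrap(-1.4801 − -2.8798) = 1.3997; ω₁ = Δθ/dt₁ = 0.5599
distance = √((4.5−4)² + (-2.5−3)²) = 5.5227; v₂ = distance/dt₂ = 2.7613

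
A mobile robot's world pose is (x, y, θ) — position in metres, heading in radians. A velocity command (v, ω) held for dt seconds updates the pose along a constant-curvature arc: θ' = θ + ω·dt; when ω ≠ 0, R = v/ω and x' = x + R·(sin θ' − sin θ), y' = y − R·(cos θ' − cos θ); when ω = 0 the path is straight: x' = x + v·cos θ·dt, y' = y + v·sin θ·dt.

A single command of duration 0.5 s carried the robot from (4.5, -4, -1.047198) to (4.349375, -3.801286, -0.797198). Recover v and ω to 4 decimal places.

Δθ = -0.797198 − -1.047198 = 0.250000
ω = Δθ/dt = 0.250000/0.5 = 0.5000
R = −Δy/(cos θ' − cos θ) = -1.0000
v = R·ω = -1.0000·0.5000 = -0.5000

v = -0.5000, ω = 0.5000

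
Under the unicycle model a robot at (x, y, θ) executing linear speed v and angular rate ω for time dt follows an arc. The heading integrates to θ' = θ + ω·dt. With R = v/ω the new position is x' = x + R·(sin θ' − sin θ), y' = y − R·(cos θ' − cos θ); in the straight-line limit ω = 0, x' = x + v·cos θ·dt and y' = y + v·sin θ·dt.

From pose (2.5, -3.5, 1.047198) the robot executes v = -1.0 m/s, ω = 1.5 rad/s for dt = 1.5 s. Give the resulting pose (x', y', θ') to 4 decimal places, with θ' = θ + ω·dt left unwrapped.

θ' = 1.0472 + 1.5·1.5 = 3.2972
R = v/ω = -1.0/1.5 = -0.6667
x' = 2.5 + -0.6667·(sin 3.2972 − sin 1.0472) = 3.1807
y' = -3.5 − -0.6667·(cos 3.2972 − cos 1.0472) = -4.4919

(3.1807, -4.4919, 3.2972)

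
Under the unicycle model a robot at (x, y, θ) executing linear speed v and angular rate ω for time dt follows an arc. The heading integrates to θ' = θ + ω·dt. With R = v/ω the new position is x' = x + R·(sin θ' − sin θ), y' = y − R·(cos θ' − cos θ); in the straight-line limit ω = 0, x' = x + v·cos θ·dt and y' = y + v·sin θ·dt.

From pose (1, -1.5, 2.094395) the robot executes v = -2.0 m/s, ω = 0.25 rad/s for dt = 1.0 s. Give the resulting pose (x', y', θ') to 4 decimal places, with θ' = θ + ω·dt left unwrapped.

θ' = 2.0944 + 0.25·1.0 = 2.3444
R = v/ω = -2.0/0.25 = -8.0000
x' = 1 + -8.0000·(sin 2.3444 − sin 2.0944) = 2.2050
y' = -1.5 − -8.0000·(cos 2.3444 − cos 2.0944) = -3.0897

(2.2050, -3.0897, 2.3444)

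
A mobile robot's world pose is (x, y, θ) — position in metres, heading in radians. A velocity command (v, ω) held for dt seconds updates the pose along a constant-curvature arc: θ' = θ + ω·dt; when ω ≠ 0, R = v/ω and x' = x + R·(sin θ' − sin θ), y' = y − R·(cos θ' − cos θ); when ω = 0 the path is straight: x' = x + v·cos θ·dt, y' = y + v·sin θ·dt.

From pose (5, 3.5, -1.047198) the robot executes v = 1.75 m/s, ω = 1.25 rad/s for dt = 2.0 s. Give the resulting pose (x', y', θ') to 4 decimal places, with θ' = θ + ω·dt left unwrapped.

(7.6027, 4.0352, 1.4528)

θ' = -1.0472 + 1.25·2.0 = 1.4528
R = v/ω = 1.75/1.25 = 1.4000
x' = 5 + 1.4000·(sin 1.4528 − sin -1.0472) = 7.6027
y' = 3.5 − 1.4000·(cos 1.4528 − cos -1.0472) = 4.0352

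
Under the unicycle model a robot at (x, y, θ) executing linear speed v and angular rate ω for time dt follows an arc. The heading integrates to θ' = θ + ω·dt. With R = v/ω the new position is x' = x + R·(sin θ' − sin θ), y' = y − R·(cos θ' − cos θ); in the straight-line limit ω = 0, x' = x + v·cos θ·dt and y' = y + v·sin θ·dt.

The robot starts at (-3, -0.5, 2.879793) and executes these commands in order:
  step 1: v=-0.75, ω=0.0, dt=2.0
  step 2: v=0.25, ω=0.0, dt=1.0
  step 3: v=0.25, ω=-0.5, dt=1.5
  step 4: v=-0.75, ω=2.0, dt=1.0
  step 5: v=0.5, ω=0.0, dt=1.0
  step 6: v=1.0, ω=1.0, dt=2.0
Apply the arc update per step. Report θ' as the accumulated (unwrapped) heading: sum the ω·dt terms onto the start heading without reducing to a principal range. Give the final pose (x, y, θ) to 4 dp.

step 1: θ'=2.8798 (straight) → pose (-1.5511, -0.8882, 2.8798)
step 2: θ'=2.8798 (straight) → pose (-1.7926, -0.8235, 2.8798)
step 3: θ'=2.1298 (R=-0.5000) → pose (-2.0871, -0.6057, 2.1298)
step 4: θ'=4.1298 (R=-0.3750) → pose (-1.4560, -0.6132, 4.1298)
step 5: θ'=4.1298 (straight) → pose (-1.7311, -1.0307, 4.1298)
step 6: θ'=6.1298 (R=1.0000) → pose (-1.0489, -2.5691, 6.1298)

(-1.0489, -2.5691, 6.1298)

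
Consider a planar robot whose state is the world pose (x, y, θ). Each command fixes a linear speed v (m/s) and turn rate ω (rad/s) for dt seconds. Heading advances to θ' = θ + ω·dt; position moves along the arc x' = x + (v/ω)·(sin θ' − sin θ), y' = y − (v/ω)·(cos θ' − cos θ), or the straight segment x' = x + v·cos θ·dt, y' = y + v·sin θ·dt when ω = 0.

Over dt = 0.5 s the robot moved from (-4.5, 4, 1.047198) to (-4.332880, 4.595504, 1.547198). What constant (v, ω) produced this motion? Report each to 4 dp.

Δθ = 1.547198 − 1.047198 = 0.500000
ω = Δθ/dt = 0.500000/0.5 = 1.0000
R = −Δy/(cos θ' − cos θ) = 1.2500
v = R·ω = 1.2500·1.0000 = 1.2500

v = 1.2500, ω = 1.0000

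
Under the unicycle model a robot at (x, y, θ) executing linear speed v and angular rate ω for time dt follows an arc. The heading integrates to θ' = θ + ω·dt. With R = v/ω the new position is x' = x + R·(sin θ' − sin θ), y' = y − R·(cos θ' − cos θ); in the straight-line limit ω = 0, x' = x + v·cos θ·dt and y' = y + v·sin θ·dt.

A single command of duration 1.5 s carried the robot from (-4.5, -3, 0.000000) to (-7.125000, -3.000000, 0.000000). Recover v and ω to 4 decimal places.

Δθ = 0.000000 − 0.000000 = 0.000000
ω = Δθ/dt = 0.000000/1.5 = 0.0000
ω = 0 → v = (Δx·cos θ + Δy·sin θ)/dt = -1.7500

v = -1.7500, ω = 0.0000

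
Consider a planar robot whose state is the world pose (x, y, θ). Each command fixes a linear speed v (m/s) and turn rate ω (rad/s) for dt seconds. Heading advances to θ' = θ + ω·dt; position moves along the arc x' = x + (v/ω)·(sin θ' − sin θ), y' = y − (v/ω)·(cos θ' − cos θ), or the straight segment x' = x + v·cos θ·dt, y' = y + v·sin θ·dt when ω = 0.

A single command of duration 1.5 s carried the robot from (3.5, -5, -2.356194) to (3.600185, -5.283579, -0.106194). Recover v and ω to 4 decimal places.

v = 0.2500, ω = 1.5000

Δθ = -0.106194 − -2.356194 = 2.250000
ω = Δθ/dt = 2.250000/1.5 = 1.5000
R = −Δy/(cos θ' − cos θ) = 0.1667
v = R·ω = 0.1667·1.5000 = 0.2500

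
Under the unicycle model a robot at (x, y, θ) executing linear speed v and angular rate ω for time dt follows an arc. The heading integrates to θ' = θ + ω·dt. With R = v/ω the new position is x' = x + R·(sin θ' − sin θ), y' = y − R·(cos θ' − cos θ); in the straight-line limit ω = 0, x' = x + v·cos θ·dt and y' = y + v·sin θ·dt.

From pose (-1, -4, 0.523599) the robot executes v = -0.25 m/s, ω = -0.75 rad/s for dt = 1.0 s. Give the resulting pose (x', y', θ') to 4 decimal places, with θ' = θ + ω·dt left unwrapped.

(-1.2415, -4.0362, -0.2264)

θ' = 0.5236 + -0.75·1.0 = -0.2264
R = v/ω = -0.25/-0.75 = 0.3333
x' = -1 + 0.3333·(sin -0.2264 − sin 0.5236) = -1.2415
y' = -4 − 0.3333·(cos -0.2264 − cos 0.5236) = -4.0362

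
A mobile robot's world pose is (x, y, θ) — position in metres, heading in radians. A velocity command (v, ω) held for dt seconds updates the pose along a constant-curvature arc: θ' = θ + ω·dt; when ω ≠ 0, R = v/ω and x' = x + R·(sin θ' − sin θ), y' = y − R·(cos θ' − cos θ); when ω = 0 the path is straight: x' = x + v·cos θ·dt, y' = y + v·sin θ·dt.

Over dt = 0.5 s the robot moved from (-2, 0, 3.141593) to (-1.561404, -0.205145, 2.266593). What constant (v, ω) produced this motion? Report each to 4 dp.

Δθ = 2.266593 − 3.141593 = -0.875000
ω = Δθ/dt = -0.875000/0.5 = -1.7500
R = Δx/(sin θ' − sin θ) = 0.5714
v = R·ω = 0.5714·-1.7500 = -1.0000

v = -1.0000, ω = -1.7500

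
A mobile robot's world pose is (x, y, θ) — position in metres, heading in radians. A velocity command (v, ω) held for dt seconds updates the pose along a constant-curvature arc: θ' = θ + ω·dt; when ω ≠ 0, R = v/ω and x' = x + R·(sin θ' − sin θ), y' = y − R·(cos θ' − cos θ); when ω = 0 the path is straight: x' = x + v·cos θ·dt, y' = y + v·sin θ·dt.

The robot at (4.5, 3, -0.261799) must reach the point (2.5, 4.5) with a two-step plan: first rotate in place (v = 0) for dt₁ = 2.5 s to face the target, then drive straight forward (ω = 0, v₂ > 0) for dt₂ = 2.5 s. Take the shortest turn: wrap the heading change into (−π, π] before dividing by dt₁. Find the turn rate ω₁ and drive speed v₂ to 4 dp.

heading to target = atan2(4.5−3, 2.5−4.5) = 2.4981
Δθ = wrap(2.4981 − -0.2618) = 2.7599; ω₁ = Δθ/dt₁ = 1.1040
distance = √((2.5−4.5)² + (4.5−3)²) = 2.5000; v₂ = distance/dt₂ = 1.0000

ω₁ = 1.1040, v₂ = 1.0000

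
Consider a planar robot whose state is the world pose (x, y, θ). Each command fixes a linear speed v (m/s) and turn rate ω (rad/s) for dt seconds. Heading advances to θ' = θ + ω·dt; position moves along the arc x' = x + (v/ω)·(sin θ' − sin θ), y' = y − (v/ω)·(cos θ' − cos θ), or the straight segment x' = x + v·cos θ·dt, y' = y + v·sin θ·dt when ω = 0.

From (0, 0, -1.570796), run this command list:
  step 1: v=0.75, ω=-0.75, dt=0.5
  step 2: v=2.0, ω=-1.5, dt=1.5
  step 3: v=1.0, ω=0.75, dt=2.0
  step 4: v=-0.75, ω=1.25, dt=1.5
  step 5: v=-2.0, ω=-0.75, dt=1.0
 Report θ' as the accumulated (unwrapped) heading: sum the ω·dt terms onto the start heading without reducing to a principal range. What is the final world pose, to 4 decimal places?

step 1: θ'=-1.9458 (R=-1.0000) → pose (-0.0695, -0.3663, -1.9458)
step 2: θ'=-4.1958 (R=-1.3333) → pose (-2.4695, -0.5365, -4.1958)
step 3: θ'=-2.6958 (R=1.3333) → pose (-4.2038, 0.0080, -2.6958)
step 4: θ'=-0.8208 (R=-0.6000) → pose (-4.0234, 0.9583, -0.8208)
step 5: θ'=-1.5708 (R=2.6667) → pose (-4.7389, 2.7760, -1.5708)

(-4.7389, 2.7760, -1.5708)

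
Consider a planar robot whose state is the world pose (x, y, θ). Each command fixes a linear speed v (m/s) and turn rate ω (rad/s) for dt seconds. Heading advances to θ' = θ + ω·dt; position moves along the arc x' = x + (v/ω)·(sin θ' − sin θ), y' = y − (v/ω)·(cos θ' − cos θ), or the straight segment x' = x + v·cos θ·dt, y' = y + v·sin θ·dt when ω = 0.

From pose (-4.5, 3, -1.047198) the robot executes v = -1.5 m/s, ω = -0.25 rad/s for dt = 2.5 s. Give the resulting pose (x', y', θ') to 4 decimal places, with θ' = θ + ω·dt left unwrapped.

(-5.2730, 6.6074, -1.6722)

θ' = -1.0472 + -0.25·2.5 = -1.6722
R = v/ω = -1.5/-0.25 = 6.0000
x' = -4.5 + 6.0000·(sin -1.6722 − sin -1.0472) = -5.2730
y' = 3 − 6.0000·(cos -1.6722 − cos -1.0472) = 6.6074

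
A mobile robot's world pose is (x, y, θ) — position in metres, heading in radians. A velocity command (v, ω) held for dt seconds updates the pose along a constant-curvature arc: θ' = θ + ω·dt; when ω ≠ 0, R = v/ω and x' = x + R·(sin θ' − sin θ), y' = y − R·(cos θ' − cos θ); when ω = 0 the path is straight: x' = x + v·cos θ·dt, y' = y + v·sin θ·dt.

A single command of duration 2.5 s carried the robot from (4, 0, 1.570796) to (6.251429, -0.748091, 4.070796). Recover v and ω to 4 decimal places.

Δθ = 4.070796 − 1.570796 = 2.500000
ω = Δθ/dt = 2.500000/2.5 = 1.0000
R = Δx/(sin θ' − sin θ) = -1.2500
v = R·ω = -1.2500·1.0000 = -1.2500

v = -1.2500, ω = 1.0000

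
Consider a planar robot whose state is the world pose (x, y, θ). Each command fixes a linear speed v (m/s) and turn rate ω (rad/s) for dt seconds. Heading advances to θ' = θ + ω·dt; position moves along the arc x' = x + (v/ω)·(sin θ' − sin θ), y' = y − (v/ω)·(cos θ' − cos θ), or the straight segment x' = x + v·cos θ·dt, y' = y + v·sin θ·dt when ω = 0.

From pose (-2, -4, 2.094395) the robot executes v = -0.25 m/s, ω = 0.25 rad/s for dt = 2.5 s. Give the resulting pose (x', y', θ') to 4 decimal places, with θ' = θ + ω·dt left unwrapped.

(-1.5437, -4.4122, 2.7194)

θ' = 2.0944 + 0.25·2.5 = 2.7194
R = v/ω = -0.25/0.25 = -1.0000
x' = -2 + -1.0000·(sin 2.7194 − sin 2.0944) = -1.5437
y' = -4 − -1.0000·(cos 2.7194 − cos 2.0944) = -4.4122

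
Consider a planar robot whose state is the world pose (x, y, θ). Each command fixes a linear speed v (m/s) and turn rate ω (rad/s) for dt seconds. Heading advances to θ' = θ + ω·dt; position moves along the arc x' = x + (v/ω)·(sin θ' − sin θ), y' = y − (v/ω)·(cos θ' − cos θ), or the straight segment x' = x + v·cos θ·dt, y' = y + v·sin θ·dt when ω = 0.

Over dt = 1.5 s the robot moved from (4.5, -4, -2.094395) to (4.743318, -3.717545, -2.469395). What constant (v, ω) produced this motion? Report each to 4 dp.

Δθ = -2.469395 − -2.094395 = -0.375000
ω = Δθ/dt = -0.375000/1.5 = -0.2500
R = −Δy/(cos θ' − cos θ) = 1.0000
v = R·ω = 1.0000·-0.2500 = -0.2500

v = -0.2500, ω = -0.2500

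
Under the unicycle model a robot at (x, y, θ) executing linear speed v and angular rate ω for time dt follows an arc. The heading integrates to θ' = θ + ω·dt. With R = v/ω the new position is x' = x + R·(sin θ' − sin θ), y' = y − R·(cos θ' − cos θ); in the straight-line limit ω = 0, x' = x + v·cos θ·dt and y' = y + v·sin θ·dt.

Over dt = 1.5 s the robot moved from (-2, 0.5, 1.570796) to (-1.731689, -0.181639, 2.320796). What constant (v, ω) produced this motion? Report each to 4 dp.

Δθ = 2.320796 − 1.570796 = 0.750000
ω = Δθ/dt = 0.750000/1.5 = 0.5000
R = −Δy/(cos θ' − cos θ) = -1.0000
v = R·ω = -1.0000·0.5000 = -0.5000

v = -0.5000, ω = 0.5000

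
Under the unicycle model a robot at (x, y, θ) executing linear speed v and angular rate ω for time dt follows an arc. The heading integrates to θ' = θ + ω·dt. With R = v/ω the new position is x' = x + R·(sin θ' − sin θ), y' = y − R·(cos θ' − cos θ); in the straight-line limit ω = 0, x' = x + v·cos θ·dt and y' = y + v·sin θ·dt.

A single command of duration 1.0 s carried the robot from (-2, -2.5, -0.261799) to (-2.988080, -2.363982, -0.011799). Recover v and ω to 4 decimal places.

v = -1.0000, ω = 0.2500

Δθ = -0.011799 − -0.261799 = 0.250000
ω = Δθ/dt = 0.250000/1.0 = 0.2500
R = Δx/(sin θ' − sin θ) = -4.0000
v = R·ω = -4.0000·0.2500 = -1.0000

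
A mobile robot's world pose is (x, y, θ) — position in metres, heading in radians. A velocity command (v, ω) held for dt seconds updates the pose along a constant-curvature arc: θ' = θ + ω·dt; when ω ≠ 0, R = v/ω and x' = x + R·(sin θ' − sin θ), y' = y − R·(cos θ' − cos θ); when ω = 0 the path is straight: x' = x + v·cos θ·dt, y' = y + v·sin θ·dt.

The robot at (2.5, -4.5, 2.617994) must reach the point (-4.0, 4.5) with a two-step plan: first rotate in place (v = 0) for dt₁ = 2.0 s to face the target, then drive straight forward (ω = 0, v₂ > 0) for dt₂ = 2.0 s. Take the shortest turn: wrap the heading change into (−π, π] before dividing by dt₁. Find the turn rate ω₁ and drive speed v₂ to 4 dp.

heading to target = atan2(4.5−-4.5, -4−2.5) = 2.1963
Δθ = wrap(2.1963 − 2.6180) = -0.4217; ω₁ = Δθ/dt₁ = -0.2109
distance = √((-4−2.5)² + (4.5−-4.5)²) = 11.1018; v₂ = distance/dt₂ = 5.5509

ω₁ = -0.2109, v₂ = 5.5509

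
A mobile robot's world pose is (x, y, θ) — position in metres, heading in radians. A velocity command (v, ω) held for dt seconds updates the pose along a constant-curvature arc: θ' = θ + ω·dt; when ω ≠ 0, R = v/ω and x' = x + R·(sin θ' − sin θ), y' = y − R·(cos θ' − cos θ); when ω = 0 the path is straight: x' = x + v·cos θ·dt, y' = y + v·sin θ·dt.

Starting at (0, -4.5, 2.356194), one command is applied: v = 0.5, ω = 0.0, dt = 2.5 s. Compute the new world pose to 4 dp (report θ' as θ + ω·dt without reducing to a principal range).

(-0.8839, -3.6161, 2.3562)

θ' = 2.3562 + 0.0·2.5 = 2.3562
ω = 0 → straight: x' = 0 + 0.5·cos(2.3562)·2.5 = -0.8839
y' = -4.5 + 0.5·sin(2.3562)·2.5 = -3.6161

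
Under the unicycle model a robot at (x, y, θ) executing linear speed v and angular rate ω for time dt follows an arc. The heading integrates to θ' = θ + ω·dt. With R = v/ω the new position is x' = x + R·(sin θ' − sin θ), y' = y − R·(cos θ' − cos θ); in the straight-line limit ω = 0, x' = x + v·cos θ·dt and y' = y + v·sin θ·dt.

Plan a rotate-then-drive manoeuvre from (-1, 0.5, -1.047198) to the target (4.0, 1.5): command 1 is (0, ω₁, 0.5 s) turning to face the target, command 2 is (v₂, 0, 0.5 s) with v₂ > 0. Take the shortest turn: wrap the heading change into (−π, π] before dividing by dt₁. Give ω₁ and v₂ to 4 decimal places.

heading to target = atan2(1.5−0.5, 4−-1) = 0.1974
Δθ = wrap(0.1974 − -1.0472) = 1.2446; ω₁ = Δθ/dt₁ = 2.4892
distance = √((4−-1)² + (1.5−0.5)²) = 5.0990; v₂ = distance/dt₂ = 10.1980

ω₁ = 2.4892, v₂ = 10.1980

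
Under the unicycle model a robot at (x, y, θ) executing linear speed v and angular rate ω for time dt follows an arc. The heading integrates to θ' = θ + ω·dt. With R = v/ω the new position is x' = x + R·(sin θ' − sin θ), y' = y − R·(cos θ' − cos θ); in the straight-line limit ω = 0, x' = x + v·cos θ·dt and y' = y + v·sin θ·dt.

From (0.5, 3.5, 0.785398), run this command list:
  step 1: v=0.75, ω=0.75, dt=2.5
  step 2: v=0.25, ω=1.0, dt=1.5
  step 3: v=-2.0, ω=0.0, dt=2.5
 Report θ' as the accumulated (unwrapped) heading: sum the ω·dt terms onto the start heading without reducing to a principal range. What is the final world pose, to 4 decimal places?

step 1: θ'=2.6604 (R=1.0000) → pose (0.2557, 5.0935, 2.6604)
step 2: θ'=4.1604 (R=0.2500) → pose (-0.0728, 5.0030, 4.1604)
step 3: θ'=4.1604 (straight) → pose (2.5491, 9.2604, 4.1604)

(2.5491, 9.2604, 4.1604)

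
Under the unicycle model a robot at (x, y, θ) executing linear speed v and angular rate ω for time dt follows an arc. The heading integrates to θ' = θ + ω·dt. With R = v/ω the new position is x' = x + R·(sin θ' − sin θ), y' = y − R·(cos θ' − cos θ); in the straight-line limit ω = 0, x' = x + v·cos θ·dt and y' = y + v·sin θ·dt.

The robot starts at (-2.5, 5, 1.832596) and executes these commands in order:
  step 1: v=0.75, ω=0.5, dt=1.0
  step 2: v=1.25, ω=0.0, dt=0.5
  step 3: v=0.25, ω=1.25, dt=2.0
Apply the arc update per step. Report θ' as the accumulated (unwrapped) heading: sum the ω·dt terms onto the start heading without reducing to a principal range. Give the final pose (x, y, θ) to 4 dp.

step 1: θ'=2.3326 (R=1.5000) → pose (-2.8635, 5.6471, 2.3326)
step 2: θ'=2.3326 (straight) → pose (-3.2949, 6.0994, 2.3326)
step 3: θ'=4.8326 (R=0.2000) → pose (-3.6382, 5.9373, 4.8326)

(-3.6382, 5.9373, 4.8326)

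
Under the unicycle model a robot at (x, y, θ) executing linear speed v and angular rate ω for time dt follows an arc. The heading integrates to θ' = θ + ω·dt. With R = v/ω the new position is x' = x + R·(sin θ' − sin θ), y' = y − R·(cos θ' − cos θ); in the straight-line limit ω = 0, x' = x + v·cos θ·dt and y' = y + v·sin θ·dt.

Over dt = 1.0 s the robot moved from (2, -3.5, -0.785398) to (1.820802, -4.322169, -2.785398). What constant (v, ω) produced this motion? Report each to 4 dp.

Δθ = -2.785398 − -0.785398 = -2.000000
ω = Δθ/dt = -2.000000/1.0 = -2.0000
R = −Δy/(cos θ' − cos θ) = -0.5000
v = R·ω = -0.5000·-2.0000 = 1.0000

v = 1.0000, ω = -2.0000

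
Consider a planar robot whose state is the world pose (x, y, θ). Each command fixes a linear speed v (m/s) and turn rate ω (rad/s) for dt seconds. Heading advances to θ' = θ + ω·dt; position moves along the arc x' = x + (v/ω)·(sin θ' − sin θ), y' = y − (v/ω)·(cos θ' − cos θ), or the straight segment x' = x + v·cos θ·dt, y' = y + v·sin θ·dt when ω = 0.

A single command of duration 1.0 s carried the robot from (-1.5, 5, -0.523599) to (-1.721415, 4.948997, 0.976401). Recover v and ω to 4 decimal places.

Δθ = 0.976401 − -0.523599 = 1.500000
ω = Δθ/dt = 1.500000/1.0 = 1.5000
R = Δx/(sin θ' − sin θ) = -0.1667
v = R·ω = -0.1667·1.5000 = -0.2500

v = -0.2500, ω = 1.5000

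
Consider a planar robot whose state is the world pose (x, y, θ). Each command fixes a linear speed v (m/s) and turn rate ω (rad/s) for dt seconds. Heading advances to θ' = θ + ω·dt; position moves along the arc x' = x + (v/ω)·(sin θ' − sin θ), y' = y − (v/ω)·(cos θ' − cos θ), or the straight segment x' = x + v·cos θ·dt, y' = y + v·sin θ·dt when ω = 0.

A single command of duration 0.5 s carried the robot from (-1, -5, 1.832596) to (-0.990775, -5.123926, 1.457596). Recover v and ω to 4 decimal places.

Δθ = 1.457596 − 1.832596 = -0.375000
ω = Δθ/dt = -0.375000/0.5 = -0.7500
R = −Δy/(cos θ' − cos θ) = 0.3333
v = R·ω = 0.3333·-0.7500 = -0.2500

v = -0.2500, ω = -0.7500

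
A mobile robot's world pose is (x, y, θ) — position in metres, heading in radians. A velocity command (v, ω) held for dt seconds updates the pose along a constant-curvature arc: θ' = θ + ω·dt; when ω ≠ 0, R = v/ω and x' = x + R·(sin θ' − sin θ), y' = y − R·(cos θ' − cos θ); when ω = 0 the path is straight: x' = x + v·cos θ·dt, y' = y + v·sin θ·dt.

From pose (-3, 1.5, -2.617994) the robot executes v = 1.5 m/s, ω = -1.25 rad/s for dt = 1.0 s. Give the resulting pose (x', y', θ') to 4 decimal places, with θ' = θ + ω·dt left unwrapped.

(-4.3970, 1.6421, -3.8680)

θ' = -2.6180 + -1.25·1.0 = -3.8680
R = v/ω = 1.5/-1.25 = -1.2000
x' = -3 + -1.2000·(sin -3.8680 − sin -2.6180) = -4.3970
y' = 1.5 − -1.2000·(cos -3.8680 − cos -2.6180) = 1.6421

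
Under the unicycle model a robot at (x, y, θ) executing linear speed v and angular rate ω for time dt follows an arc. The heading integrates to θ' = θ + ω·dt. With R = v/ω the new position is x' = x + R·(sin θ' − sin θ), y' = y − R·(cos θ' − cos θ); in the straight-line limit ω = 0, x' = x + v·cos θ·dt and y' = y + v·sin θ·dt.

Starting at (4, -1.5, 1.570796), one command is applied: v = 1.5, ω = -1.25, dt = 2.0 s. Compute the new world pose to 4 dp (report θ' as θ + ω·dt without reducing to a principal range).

θ' = 1.5708 + -1.25·2.0 = -0.9292
R = v/ω = 1.5/-1.25 = -1.2000
x' = 4 + -1.2000·(sin -0.9292 − sin 1.5708) = 6.1614
y' = -1.5 − -1.2000·(cos -0.9292 − cos 1.5708) = -0.7818

(6.1614, -0.7818, -0.9292)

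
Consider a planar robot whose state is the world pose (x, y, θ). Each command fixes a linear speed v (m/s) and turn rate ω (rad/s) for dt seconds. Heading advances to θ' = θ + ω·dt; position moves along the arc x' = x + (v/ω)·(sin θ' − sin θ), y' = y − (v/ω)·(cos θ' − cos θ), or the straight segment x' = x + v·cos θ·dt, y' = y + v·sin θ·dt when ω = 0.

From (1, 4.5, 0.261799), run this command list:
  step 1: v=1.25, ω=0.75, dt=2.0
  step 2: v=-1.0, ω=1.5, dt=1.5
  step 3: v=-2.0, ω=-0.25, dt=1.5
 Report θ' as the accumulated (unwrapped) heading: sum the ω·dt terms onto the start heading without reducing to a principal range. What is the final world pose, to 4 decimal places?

(5.6832, 8.0047, 3.6368)

step 1: θ'=1.7618 (R=1.6667) → pose (2.2050, 6.4263, 1.7618)
step 2: θ'=4.0118 (R=-0.6667) → pose (3.3692, 6.1231, 4.0118)
step 3: θ'=3.6368 (R=8.0000) → pose (5.6832, 8.0047, 3.6368)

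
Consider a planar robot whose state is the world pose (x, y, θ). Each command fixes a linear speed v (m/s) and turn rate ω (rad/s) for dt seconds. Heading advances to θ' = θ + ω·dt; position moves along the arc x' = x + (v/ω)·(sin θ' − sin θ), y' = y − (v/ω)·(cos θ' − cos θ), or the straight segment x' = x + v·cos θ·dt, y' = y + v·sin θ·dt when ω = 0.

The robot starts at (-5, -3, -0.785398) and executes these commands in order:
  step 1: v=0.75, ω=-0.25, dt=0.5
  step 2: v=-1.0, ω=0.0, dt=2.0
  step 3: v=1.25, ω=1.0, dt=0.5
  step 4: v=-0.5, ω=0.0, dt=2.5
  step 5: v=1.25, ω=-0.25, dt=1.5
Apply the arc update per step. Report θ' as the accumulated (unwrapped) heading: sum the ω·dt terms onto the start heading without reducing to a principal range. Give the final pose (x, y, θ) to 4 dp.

(-5.0960, -2.6315, -0.7854)

step 1: θ'=-0.9104 (R=-3.0000) → pose (-4.7521, -3.2810, -0.9104)
step 2: θ'=-0.9104 (straight) → pose (-5.9789, -1.7015, -0.9104)
step 3: θ'=-0.4104 (R=1.2500) → pose (-5.4905, -2.0809, -0.4104)
step 4: θ'=-0.4104 (straight) → pose (-6.6367, -1.5822, -0.4104)
step 5: θ'=-0.7854 (R=-5.0000) → pose (-5.0960, -2.6315, -0.7854)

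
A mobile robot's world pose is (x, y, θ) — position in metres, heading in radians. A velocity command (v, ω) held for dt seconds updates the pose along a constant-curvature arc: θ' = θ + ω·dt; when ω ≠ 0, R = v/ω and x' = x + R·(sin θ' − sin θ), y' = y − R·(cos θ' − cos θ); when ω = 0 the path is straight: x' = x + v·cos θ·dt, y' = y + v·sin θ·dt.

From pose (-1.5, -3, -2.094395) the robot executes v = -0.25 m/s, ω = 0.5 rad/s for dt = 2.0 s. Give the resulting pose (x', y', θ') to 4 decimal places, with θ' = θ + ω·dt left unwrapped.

(-1.4887, -2.5207, -1.0944)

θ' = -2.0944 + 0.5·2.0 = -1.0944
R = v/ω = -0.25/0.5 = -0.5000
x' = -1.5 + -0.5000·(sin -1.0944 − sin -2.0944) = -1.4887
y' = -3 − -0.5000·(cos -1.0944 − cos -2.0944) = -2.5207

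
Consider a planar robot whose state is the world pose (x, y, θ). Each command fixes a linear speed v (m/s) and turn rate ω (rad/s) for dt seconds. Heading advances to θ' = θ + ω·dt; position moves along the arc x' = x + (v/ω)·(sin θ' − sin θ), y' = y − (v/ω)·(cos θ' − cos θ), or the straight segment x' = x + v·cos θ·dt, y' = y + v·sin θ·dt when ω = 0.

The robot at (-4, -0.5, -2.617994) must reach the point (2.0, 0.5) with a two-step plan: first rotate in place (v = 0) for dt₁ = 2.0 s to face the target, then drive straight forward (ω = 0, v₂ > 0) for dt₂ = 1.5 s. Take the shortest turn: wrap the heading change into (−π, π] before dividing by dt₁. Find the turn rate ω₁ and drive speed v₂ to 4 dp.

ω₁ = 1.3916, v₂ = 4.0552

heading to target = atan2(0.5−-0.5, 2−-4) = 0.1651
Δθ = wrap(0.1651 − -2.6180) = 2.7831; ω₁ = Δθ/dt₁ = 1.3916
distance = √((2−-4)² + (0.5−-0.5)²) = 6.0828; v₂ = distance/dt₂ = 4.0552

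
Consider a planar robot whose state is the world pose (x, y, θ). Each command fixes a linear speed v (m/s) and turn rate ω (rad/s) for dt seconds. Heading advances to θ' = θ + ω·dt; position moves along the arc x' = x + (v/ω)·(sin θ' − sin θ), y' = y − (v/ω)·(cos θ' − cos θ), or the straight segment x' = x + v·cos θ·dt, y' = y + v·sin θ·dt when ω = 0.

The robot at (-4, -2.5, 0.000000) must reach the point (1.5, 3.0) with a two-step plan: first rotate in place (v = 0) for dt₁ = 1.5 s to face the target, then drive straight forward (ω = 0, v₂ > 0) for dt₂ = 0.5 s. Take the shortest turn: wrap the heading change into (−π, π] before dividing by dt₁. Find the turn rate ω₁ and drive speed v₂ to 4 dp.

heading to target = atan2(3−-2.5, 1.5−-4) = 0.7854
Δθ = wrap(0.7854 − 0.0000) = 0.7854; ω₁ = Δθ/dt₁ = 0.5236
distance = √((1.5−-4)² + (3−-2.5)²) = 7.7782; v₂ = distance/dt₂ = 15.5563

ω₁ = 0.5236, v₂ = 15.5563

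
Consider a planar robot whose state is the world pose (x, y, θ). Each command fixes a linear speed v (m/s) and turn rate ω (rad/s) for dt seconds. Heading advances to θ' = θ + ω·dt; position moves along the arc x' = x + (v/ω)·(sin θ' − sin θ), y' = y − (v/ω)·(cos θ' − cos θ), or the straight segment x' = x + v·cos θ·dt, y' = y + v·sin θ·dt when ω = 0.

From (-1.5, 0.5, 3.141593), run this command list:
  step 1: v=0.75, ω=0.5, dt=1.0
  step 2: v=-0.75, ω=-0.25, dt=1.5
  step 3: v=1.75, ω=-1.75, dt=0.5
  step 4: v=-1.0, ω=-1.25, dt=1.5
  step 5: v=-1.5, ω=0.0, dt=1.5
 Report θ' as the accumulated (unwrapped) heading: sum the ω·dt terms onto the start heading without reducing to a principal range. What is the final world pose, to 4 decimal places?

(-4.0678, -1.4716, 0.5166)

step 1: θ'=3.6416 (R=1.5000) → pose (-2.2191, 0.3164, 3.6416)
step 2: θ'=3.2666 (R=3.0000) → pose (-1.1549, 0.6602, 3.2666)
step 3: θ'=2.3916 (R=-1.0000) → pose (-1.9612, 0.9207, 2.3916)
step 4: θ'=0.5166 (R=0.8000) → pose (-2.1114, -0.3602, 0.5166)
step 5: θ'=0.5166 (straight) → pose (-4.0678, -1.4716, 0.5166)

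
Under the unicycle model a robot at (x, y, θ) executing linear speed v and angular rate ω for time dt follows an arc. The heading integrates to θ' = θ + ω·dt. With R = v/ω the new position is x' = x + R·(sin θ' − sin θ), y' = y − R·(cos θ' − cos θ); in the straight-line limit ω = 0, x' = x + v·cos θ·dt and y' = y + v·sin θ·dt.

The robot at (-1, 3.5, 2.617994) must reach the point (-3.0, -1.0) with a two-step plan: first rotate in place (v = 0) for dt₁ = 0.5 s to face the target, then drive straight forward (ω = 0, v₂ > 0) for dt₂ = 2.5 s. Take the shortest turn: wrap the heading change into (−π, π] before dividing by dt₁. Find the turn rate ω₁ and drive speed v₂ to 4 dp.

ω₁ = 3.3523, v₂ = 1.9698

heading to target = atan2(-1−3.5, -3−-1) = -1.9890
Δθ = wrap(-1.9890 − 2.6180) = 1.6762; ω₁ = Δθ/dt₁ = 3.3523
distance = √((-3−-1)² + (-1−3.5)²) = 4.9244; v₂ = distance/dt₂ = 1.9698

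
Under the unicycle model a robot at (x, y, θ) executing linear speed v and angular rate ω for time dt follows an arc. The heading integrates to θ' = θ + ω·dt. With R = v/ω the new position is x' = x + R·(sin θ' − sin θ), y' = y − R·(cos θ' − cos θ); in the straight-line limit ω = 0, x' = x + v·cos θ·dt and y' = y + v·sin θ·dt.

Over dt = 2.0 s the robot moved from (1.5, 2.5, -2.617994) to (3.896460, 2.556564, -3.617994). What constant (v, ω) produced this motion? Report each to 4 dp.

v = -1.2500, ω = -0.5000

Δθ = -3.617994 − -2.617994 = -1.000000
ω = Δθ/dt = -1.000000/2.0 = -0.5000
R = Δx/(sin θ' − sin θ) = 2.5000
v = R·ω = 2.5000·-0.5000 = -1.2500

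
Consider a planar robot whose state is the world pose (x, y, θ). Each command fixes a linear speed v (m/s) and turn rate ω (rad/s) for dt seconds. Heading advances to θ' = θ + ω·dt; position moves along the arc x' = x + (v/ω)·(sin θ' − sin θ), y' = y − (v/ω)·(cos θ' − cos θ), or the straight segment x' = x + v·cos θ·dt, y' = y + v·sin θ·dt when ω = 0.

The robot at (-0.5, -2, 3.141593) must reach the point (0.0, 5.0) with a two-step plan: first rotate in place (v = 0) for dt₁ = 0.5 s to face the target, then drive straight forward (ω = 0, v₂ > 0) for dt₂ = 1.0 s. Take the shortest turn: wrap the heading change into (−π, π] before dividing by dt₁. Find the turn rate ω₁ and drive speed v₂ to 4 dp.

ω₁ = -3.2842, v₂ = 7.0178

heading to target = atan2(5−-2, 0−-0.5) = 1.4995
Δθ = wrap(1.4995 − 3.1416) = -1.6421; ω₁ = Δθ/dt₁ = -3.2842
distance = √((0−-0.5)² + (5−-2)²) = 7.0178; v₂ = distance/dt₂ = 7.0178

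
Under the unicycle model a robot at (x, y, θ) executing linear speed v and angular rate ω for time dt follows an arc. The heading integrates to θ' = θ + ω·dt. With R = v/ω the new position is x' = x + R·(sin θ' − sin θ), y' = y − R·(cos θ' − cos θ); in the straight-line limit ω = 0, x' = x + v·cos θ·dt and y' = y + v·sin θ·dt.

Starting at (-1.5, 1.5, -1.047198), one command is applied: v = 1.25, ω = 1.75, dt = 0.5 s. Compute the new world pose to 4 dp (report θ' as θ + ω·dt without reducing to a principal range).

θ' = -1.0472 + 1.75·0.5 = -0.1722
R = v/ω = 1.25/1.75 = 0.7143
x' = -1.5 + 0.7143·(sin -0.1722 − sin -1.0472) = -1.0038
y' = 1.5 − 0.7143·(cos -0.1722 − cos -1.0472) = 1.1534

(-1.0038, 1.1534, -0.1722)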